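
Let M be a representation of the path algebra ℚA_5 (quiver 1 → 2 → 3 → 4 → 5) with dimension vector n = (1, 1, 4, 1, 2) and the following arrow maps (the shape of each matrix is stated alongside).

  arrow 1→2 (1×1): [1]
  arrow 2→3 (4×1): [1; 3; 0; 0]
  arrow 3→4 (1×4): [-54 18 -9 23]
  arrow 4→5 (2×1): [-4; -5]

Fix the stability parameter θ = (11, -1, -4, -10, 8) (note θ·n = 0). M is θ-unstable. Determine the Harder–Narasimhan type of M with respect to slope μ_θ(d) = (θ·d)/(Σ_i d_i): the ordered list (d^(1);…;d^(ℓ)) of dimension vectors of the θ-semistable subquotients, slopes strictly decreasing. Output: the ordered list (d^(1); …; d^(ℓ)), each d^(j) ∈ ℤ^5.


Interval decomposition of M: I[1,3], I[3,3]^2, I[3,5], I[5,5].
HN type (ℓ=4): μ^(1)=8; μ^(2)=2; μ^(3)=-4; μ^(4)=-7

((0, 0, 0, 0, 2); (1, 1, 1, 0, 0); (0, 0, 2, 0, 0); (0, 0, 1, 1, 0))


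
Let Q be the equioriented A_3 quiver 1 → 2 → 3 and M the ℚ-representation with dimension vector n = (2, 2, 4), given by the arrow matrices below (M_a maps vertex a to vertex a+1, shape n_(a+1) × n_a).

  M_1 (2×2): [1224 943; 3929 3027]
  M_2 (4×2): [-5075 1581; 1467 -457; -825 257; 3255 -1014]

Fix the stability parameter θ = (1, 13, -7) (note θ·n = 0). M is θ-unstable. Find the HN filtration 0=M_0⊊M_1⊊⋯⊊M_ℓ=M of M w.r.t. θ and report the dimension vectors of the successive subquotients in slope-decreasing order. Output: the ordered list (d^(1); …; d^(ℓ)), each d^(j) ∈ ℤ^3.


Barcode: M ≅ I[1,3]^2, I[3,3]^2. HN layers by μ_θ (3 steps, strictly decreasing):
  μ^(1)=3; μ^(2)=1; μ^(3)=-7

((0, 2, 2); (2, 0, 0); (0, 0, 2))


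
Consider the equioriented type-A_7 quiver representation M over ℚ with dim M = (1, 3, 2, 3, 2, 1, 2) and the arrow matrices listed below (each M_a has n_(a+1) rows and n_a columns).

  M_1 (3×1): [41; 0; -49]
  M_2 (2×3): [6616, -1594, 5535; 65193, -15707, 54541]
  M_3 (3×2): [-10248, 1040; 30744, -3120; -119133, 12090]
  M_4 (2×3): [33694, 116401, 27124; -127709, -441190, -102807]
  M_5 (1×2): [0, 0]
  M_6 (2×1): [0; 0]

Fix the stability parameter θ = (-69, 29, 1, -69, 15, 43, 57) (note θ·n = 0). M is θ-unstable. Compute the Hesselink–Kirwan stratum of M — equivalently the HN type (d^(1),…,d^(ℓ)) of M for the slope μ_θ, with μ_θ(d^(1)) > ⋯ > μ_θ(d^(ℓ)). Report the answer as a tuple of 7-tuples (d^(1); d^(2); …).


Via rank(M_{q-1}∘⋯∘M_p): M ≅ I[1,5], I[2,2], I[2,3], I[4,4], I[4,5], I[6,6], I[7,7]^2.
μ_θ-semistable layers: μ^(1)=57; μ^(2)=43; μ^(3)=29; μ^(4)=15; μ^(5)=-13; μ^(6)=-69

((0, 0, 0, 0, 0, 0, 2); (0, 0, 0, 0, 0, 1, 0); (0, 1, 0, 0, 0, 0, 0); (0, 1, 1, 0, 2, 0, 0); (0, 1, 1, 1, 0, 0, 0); (1, 0, 0, 2, 0, 0, 0))


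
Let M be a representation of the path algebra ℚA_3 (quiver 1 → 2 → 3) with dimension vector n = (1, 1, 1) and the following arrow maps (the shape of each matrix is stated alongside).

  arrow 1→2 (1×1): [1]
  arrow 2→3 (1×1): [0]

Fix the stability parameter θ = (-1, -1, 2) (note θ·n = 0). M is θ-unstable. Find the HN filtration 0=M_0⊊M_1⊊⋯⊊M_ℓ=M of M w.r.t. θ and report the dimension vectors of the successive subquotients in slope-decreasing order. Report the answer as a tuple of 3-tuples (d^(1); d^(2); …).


Barcode: M ≅ I[1,2], I[3,3]. HN layers by μ_θ (2 steps, strictly decreasing):
  μ^(1)=2; μ^(2)=-1

((0, 0, 1); (1, 1, 0))


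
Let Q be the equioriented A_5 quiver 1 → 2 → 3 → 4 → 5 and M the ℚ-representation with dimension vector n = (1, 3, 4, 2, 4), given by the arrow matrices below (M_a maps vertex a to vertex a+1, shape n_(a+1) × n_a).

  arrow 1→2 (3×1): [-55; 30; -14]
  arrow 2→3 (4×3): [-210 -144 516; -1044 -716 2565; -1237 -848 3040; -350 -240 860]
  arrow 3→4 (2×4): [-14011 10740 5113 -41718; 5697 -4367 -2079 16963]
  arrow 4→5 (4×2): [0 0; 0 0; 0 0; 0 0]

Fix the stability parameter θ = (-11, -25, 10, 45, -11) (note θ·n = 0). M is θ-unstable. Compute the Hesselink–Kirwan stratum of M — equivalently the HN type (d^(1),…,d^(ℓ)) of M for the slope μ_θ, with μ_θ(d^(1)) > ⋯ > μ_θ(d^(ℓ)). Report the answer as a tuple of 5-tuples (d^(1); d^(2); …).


Barcode: M ≅ I[1,4], I[2,2], I[2,4], I[3,3]^2, I[5,5]^4. HN layers by μ_θ (5 steps, strictly decreasing):
  μ^(1)=45; μ^(2)=10; μ^(3)=-11; μ^(4)=-18; μ^(5)=-25

((0, 0, 0, 2, 0); (0, 0, 4, 0, 0); (0, 0, 0, 0, 4); (1, 1, 0, 0, 0); (0, 2, 0, 0, 0))


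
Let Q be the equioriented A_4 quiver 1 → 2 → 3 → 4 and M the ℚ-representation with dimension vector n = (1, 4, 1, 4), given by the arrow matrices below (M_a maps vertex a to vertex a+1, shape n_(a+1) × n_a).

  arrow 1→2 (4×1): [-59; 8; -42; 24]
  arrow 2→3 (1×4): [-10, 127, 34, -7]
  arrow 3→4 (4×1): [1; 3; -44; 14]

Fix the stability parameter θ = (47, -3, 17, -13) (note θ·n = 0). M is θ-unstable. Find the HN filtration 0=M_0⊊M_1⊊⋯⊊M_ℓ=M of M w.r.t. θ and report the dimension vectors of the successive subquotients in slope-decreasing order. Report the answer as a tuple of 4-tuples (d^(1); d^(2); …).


Interval decomposition of M: I[1,4], I[2,2]^3, I[4,4]^3.
HN type (ℓ=3): μ^(1)=12; μ^(2)=-3; μ^(3)=-13

((1, 1, 1, 1); (0, 3, 0, 0); (0, 0, 0, 3))


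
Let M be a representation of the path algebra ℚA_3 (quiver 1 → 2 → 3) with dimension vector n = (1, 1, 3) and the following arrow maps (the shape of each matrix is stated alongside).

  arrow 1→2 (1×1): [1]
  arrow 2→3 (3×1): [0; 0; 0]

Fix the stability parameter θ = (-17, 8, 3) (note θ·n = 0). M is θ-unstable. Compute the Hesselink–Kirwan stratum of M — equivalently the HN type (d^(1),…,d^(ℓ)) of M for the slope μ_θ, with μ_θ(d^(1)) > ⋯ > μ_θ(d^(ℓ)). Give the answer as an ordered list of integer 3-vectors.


Via rank(M_{q-1}∘⋯∘M_p): M ≅ I[1,2], I[3,3]^3.
μ_θ-semistable layers: μ^(1)=8; μ^(2)=3; μ^(3)=-17

((0, 1, 0); (0, 0, 3); (1, 0, 0))


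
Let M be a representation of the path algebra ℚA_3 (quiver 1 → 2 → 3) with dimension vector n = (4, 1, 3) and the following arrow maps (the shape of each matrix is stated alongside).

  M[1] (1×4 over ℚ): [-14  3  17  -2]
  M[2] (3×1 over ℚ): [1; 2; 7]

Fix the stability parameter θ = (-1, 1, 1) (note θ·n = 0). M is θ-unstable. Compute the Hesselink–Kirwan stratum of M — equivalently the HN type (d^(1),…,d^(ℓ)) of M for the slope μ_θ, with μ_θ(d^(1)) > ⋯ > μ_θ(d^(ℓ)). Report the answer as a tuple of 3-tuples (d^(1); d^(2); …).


Barcode: M ≅ I[1,1]^3, I[1,3], I[3,3]^2. HN layers by μ_θ (2 steps, strictly decreasing):
  μ^(1)=1; μ^(2)=-1

((0, 1, 3); (4, 0, 0))


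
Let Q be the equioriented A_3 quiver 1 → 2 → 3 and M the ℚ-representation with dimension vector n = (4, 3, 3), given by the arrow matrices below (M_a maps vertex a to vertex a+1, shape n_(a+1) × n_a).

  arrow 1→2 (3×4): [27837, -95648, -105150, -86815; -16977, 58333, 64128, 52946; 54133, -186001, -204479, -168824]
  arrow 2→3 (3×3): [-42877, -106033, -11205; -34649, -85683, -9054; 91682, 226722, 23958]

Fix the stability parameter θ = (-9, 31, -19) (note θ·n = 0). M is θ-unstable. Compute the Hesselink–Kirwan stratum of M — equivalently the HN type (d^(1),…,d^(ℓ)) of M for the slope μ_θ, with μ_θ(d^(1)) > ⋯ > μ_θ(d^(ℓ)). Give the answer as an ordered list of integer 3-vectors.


Barcode: M ≅ I[1,1], I[1,2], I[1,3]^2, I[3,3]. HN layers by μ_θ (4 steps, strictly decreasing):
  μ^(1)=31; μ^(2)=6; μ^(3)=-9; μ^(4)=-19

((0, 1, 0); (0, 2, 2); (4, 0, 0); (0, 0, 1))


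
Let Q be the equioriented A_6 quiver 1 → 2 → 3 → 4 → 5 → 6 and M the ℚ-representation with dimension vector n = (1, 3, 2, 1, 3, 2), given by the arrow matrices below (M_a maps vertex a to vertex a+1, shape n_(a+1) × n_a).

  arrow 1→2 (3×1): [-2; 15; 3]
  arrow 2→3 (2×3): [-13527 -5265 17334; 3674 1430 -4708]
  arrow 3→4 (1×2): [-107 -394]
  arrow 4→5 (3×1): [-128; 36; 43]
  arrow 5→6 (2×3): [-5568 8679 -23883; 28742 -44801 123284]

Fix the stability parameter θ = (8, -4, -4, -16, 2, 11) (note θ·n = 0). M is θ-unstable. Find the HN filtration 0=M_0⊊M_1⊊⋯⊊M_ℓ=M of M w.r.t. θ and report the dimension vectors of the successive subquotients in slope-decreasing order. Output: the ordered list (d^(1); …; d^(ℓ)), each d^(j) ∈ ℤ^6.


Interval decomposition of M: I[1,6], I[2,2]^2, I[3,3], I[5,5], I[5,6].
HN type (ℓ=3): μ^(1)=11; μ^(2)=2; μ^(3)=-4

((0, 0, 0, 0, 0, 2); (0, 0, 0, 0, 3, 0); (1, 3, 2, 1, 0, 0))


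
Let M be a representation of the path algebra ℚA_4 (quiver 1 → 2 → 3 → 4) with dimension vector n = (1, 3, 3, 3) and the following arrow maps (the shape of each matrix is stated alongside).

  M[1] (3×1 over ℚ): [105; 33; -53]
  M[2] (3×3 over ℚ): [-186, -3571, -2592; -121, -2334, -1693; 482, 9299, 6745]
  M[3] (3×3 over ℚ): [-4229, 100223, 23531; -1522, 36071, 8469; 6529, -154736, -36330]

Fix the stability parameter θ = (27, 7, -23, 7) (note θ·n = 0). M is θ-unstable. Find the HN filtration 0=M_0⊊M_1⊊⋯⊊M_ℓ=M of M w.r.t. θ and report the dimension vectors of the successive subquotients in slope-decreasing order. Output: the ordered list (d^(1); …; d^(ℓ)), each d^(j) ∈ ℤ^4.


Interval decomposition of M: I[1,4], I[2,3], I[2,4], I[4,4].
HN type (ℓ=3): μ^(1)=7; μ^(2)=11/3; μ^(3)=-8

((0, 0, 0, 3); (1, 1, 1, 0); (0, 2, 2, 0))


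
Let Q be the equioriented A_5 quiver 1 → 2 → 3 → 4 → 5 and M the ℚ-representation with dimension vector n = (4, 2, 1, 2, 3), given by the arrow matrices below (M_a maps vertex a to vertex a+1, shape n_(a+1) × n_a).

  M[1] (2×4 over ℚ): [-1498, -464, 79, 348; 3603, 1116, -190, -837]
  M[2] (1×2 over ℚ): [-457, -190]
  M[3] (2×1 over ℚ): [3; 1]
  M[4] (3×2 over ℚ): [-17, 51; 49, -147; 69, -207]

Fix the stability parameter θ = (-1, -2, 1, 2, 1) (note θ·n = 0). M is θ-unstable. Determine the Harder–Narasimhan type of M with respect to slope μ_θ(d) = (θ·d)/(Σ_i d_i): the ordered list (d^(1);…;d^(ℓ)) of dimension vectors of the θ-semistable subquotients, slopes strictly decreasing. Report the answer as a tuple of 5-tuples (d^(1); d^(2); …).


Barcode: M ≅ I[1,1]^2, I[1,2], I[1,4], I[4,5], I[5,5]^2. HN layers by μ_θ (5 steps, strictly decreasing):
  μ^(1)=2; μ^(2)=3/2; μ^(3)=1; μ^(4)=-1; μ^(5)=-3/2

((0, 0, 0, 1, 0); (0, 0, 0, 1, 1); (0, 0, 1, 0, 2); (2, 0, 0, 0, 0); (2, 2, 0, 0, 0))


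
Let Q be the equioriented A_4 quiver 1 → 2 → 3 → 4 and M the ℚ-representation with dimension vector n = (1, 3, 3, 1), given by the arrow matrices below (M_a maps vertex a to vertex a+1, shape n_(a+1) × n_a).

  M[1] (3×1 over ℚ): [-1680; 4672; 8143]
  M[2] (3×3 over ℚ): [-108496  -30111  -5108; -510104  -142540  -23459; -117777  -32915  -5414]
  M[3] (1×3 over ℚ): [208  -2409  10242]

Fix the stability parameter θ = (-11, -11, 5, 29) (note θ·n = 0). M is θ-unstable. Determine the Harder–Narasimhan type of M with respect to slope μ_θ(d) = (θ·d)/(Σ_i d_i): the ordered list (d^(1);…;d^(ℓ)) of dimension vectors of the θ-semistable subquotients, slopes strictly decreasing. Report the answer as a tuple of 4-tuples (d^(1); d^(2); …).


Via rank(M_{q-1}∘⋯∘M_p): M ≅ I[1,4], I[2,3]^2.
μ_θ-semistable layers: μ^(1)=29; μ^(2)=5; μ^(3)=-11

((0, 0, 0, 1); (0, 0, 3, 0); (1, 3, 0, 0))


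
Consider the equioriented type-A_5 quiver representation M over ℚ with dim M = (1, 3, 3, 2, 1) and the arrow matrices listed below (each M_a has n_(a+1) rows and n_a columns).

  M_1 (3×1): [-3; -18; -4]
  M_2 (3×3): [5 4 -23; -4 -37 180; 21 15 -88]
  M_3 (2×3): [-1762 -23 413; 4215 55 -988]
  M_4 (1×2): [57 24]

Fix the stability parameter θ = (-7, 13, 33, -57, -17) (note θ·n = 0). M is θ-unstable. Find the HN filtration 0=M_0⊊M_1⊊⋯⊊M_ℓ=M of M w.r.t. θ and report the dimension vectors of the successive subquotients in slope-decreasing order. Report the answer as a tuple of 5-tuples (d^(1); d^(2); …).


Via rank(M_{q-1}∘⋯∘M_p): M ≅ I[1,5], I[2,3], I[2,4].
μ_θ-semistable layers: μ^(1)=33; μ^(2)=13; μ^(3)=-11/3; μ^(4)=-7

((0, 0, 1, 0, 0); (0, 1, 0, 0, 0); (0, 1, 1, 1, 0); (1, 1, 1, 1, 1))


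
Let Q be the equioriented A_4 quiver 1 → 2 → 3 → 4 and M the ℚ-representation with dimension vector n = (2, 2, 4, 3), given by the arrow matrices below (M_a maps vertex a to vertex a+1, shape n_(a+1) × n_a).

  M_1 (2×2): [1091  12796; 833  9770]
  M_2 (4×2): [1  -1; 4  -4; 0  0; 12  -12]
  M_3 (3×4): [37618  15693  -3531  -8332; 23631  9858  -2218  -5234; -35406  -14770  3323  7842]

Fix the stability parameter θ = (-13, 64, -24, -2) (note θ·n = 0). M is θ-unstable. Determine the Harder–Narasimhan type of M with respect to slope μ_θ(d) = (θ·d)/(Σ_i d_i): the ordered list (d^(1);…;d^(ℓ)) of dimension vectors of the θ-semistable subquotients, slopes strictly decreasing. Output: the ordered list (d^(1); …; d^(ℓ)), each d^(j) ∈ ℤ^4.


Barcode: M ≅ I[1,2], I[1,4], I[3,3], I[3,4]^2. HN layers by μ_θ (5 steps, strictly decreasing):
  μ^(1)=64; μ^(2)=38/3; μ^(3)=-2; μ^(4)=-13; μ^(5)=-24

((0, 1, 0, 0); (0, 1, 1, 1); (0, 0, 0, 2); (2, 0, 0, 0); (0, 0, 3, 0))


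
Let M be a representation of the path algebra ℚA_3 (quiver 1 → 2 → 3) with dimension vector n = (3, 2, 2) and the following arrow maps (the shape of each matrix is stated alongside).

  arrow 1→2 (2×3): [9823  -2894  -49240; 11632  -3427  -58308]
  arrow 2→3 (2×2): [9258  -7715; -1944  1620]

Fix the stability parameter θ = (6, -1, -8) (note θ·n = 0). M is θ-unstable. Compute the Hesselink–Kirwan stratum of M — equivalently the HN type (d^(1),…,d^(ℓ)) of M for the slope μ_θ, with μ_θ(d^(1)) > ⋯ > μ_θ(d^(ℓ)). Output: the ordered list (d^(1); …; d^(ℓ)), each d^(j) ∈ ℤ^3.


Interval decomposition of M: I[1,1], I[1,2], I[1,3], I[3,3].
HN type (ℓ=4): μ^(1)=6; μ^(2)=5/2; μ^(3)=-1; μ^(4)=-8

((1, 0, 0); (1, 1, 0); (1, 1, 1); (0, 0, 1))


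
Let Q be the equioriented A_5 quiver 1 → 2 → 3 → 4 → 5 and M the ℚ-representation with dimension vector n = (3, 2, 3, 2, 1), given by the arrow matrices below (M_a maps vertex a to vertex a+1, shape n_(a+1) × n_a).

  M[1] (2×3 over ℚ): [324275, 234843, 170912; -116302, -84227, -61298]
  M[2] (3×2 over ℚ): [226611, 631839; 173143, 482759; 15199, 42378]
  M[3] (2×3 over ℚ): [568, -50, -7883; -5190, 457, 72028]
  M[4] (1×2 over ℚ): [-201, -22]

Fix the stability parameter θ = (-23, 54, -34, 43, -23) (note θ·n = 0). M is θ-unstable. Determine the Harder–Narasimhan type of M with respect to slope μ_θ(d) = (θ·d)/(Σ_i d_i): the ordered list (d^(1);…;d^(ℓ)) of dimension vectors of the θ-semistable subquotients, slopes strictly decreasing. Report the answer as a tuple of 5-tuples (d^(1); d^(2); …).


Barcode: M ≅ I[1,1], I[1,4], I[1,5], I[3,3]. HN layers by μ_θ (4 steps, strictly decreasing):
  μ^(1)=43; μ^(2)=10; μ^(3)=-23; μ^(4)=-34

((0, 0, 0, 1, 0); (0, 2, 2, 1, 1); (3, 0, 0, 0, 0); (0, 0, 1, 0, 0))


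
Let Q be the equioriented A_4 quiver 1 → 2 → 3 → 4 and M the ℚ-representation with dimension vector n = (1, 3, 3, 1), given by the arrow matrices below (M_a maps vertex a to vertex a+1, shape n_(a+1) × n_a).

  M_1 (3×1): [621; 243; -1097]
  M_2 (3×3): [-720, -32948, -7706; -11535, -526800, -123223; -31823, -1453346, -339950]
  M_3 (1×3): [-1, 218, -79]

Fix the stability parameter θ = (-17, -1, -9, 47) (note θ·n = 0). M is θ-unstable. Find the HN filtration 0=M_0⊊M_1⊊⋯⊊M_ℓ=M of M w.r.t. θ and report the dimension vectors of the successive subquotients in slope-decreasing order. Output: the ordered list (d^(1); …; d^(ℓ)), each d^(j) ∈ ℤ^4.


Via rank(M_{q-1}∘⋯∘M_p): M ≅ I[1,4], I[2,3]^2.
μ_θ-semistable layers: μ^(1)=47; μ^(2)=-5; μ^(3)=-17

((0, 0, 0, 1); (0, 3, 3, 0); (1, 0, 0, 0))


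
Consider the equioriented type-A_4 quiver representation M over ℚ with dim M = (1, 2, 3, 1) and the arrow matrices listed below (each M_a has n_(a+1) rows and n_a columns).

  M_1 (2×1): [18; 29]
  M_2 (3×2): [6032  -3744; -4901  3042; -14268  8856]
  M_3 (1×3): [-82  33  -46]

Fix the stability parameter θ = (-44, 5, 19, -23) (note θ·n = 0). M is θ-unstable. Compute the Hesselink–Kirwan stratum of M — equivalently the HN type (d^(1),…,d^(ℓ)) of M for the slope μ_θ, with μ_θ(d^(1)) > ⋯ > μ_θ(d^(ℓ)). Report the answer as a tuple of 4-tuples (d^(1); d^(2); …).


Via rank(M_{q-1}∘⋯∘M_p): M ≅ I[1,2], I[2,4], I[3,3]^2.
μ_θ-semistable layers: μ^(1)=19; μ^(2)=5; μ^(3)=1/3; μ^(4)=-44

((0, 0, 2, 0); (0, 1, 0, 0); (0, 1, 1, 1); (1, 0, 0, 0))


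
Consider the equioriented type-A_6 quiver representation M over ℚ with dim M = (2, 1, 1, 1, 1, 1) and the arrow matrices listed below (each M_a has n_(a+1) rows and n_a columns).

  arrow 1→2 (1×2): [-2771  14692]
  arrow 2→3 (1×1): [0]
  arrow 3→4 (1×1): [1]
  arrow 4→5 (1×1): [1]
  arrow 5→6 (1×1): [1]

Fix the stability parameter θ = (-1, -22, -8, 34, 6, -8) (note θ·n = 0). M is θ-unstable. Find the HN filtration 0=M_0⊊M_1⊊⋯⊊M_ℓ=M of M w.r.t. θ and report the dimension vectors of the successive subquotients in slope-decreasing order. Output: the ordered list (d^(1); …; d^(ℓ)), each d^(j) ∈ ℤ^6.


Interval decomposition of M: I[1,1], I[1,2], I[3,6].
HN type (ℓ=4): μ^(1)=32/3; μ^(2)=-1; μ^(3)=-8; μ^(4)=-23/2

((0, 0, 0, 1, 1, 1); (1, 0, 0, 0, 0, 0); (0, 0, 1, 0, 0, 0); (1, 1, 0, 0, 0, 0))


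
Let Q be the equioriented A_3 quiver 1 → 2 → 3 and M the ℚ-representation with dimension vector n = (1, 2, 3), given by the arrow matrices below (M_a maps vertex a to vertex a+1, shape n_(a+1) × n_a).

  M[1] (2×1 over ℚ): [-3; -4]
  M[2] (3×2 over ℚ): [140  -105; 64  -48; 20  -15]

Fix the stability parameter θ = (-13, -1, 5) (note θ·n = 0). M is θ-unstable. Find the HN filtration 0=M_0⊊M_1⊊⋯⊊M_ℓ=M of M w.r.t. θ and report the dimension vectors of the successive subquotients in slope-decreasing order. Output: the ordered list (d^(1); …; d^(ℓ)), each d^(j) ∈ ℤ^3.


Via rank(M_{q-1}∘⋯∘M_p): M ≅ I[1,2], I[2,3], I[3,3]^2.
μ_θ-semistable layers: μ^(1)=5; μ^(2)=-1; μ^(3)=-13

((0, 0, 3); (0, 2, 0); (1, 0, 0))


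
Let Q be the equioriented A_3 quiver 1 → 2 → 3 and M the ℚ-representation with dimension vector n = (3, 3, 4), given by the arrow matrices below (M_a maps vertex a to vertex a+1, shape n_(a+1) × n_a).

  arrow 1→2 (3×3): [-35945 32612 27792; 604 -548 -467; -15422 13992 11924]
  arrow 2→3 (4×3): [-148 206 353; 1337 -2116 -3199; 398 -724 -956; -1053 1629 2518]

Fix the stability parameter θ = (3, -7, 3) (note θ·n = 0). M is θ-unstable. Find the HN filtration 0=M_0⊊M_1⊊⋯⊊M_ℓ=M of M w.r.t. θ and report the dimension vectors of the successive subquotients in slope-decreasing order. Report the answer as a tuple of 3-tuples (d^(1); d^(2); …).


Barcode: M ≅ I[1,1], I[1,3]^2, I[2,3], I[3,3]. HN layers by μ_θ (3 steps, strictly decreasing):
  μ^(1)=3; μ^(2)=-2; μ^(3)=-7

((1, 0, 4); (2, 2, 0); (0, 1, 0))


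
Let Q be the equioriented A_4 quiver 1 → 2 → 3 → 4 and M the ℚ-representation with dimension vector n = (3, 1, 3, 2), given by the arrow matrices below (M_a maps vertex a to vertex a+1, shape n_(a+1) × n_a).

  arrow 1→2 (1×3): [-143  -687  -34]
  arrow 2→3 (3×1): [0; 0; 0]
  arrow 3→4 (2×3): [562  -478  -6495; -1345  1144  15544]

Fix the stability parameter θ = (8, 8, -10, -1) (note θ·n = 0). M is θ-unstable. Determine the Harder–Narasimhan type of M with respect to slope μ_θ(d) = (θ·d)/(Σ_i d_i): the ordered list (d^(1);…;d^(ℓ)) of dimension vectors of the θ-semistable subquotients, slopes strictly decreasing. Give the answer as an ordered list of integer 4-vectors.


Barcode: M ≅ I[1,1]^2, I[1,2], I[3,3], I[3,4]^2. HN layers by μ_θ (3 steps, strictly decreasing):
  μ^(1)=8; μ^(2)=-1; μ^(3)=-10

((3, 1, 0, 0); (0, 0, 0, 2); (0, 0, 3, 0))


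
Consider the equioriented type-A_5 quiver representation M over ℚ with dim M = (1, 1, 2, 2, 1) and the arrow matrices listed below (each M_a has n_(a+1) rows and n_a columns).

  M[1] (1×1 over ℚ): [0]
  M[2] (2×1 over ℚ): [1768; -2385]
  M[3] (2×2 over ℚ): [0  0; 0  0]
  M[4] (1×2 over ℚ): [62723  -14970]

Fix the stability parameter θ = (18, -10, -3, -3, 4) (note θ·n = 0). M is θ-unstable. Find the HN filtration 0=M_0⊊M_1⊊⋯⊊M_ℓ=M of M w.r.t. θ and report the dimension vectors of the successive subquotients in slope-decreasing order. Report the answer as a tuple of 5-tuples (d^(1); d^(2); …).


Interval decomposition of M: I[1,1], I[2,3], I[3,3], I[4,4], I[4,5].
HN type (ℓ=4): μ^(1)=18; μ^(2)=4; μ^(3)=-3; μ^(4)=-10

((1, 0, 0, 0, 0); (0, 0, 0, 0, 1); (0, 0, 2, 2, 0); (0, 1, 0, 0, 0))


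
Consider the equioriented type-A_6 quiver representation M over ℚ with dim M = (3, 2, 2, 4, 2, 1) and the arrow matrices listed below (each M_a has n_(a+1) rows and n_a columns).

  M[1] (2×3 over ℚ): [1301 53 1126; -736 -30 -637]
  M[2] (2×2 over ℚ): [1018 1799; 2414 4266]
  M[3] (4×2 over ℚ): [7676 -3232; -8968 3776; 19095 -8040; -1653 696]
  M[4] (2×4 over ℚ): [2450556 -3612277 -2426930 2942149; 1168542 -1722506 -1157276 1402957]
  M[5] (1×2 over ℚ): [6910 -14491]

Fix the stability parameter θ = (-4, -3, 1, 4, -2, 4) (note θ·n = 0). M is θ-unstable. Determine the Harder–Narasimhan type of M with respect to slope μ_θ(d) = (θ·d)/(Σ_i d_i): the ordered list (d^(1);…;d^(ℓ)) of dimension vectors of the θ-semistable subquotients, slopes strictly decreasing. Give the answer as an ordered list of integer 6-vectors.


Interval decomposition of M: I[1,1], I[1,3], I[1,6], I[4,4]^2, I[4,5].
HN type (ℓ=4): μ^(1)=4; μ^(2)=1; μ^(3)=-3; μ^(4)=-4

((0, 0, 0, 2, 0, 1); (0, 0, 2, 2, 2, 0); (0, 2, 0, 0, 0, 0); (3, 0, 0, 0, 0, 0))


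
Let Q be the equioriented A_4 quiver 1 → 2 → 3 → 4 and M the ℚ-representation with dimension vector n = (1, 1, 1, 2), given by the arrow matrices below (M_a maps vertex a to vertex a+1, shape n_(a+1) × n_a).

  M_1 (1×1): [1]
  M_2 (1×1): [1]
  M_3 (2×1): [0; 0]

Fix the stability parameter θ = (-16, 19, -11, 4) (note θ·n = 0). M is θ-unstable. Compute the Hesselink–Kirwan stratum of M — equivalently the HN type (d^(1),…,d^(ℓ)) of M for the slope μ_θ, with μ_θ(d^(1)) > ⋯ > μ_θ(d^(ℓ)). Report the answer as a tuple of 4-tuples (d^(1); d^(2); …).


Interval decomposition of M: I[1,3], I[4,4]^2.
HN type (ℓ=2): μ^(1)=4; μ^(2)=-16

((0, 1, 1, 2); (1, 0, 0, 0))


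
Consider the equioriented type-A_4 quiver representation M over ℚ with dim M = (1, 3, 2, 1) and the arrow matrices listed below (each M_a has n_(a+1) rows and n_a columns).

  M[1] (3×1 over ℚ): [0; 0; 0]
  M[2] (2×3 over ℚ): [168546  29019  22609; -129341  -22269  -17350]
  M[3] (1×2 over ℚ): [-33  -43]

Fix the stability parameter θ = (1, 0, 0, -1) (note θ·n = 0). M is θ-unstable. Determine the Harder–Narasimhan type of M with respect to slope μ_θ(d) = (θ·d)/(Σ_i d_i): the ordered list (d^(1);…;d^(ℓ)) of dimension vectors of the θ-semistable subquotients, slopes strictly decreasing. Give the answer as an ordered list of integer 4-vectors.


Interval decomposition of M: I[1,1], I[2,2], I[2,3], I[2,4].
HN type (ℓ=3): μ^(1)=1; μ^(2)=0; μ^(3)=-1/3

((1, 0, 0, 0); (0, 2, 1, 0); (0, 1, 1, 1))


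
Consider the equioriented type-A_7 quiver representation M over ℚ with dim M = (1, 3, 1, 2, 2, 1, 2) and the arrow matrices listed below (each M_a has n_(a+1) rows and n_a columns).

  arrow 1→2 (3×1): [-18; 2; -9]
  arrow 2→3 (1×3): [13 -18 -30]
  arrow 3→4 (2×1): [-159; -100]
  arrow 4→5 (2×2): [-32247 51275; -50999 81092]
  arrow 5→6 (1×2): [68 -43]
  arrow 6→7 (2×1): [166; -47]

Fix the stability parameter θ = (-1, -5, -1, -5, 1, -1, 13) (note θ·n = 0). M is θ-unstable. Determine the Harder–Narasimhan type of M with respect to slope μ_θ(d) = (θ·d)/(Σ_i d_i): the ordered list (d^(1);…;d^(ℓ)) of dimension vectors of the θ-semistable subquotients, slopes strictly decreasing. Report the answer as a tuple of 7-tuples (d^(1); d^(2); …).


Barcode: M ≅ I[1,2], I[2,2], I[2,7], I[4,5], I[7,7]. HN layers by μ_θ (5 steps, strictly decreasing):
  μ^(1)=13; μ^(2)=1; μ^(3)=0; μ^(4)=-3; μ^(5)=-5

((0, 0, 0, 0, 0, 0, 2); (0, 0, 0, 0, 1, 0, 0); (0, 0, 0, 0, 1, 1, 0); (1, 1, 1, 1, 0, 0, 0); (0, 2, 0, 1, 0, 0, 0))


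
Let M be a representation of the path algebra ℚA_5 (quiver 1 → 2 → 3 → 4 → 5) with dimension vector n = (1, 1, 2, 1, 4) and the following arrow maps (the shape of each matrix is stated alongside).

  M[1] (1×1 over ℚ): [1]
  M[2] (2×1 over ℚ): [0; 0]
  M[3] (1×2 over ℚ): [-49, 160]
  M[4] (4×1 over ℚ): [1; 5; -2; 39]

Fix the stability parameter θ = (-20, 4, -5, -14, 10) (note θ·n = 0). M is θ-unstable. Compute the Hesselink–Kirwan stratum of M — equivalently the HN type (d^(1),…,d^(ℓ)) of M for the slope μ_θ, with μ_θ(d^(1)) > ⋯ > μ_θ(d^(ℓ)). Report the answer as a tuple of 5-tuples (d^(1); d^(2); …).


Interval decomposition of M: I[1,2], I[3,3], I[3,5], I[5,5]^3.
HN type (ℓ=5): μ^(1)=10; μ^(2)=4; μ^(3)=-5; μ^(4)=-19/2; μ^(5)=-20

((0, 0, 0, 0, 4); (0, 1, 0, 0, 0); (0, 0, 1, 0, 0); (0, 0, 1, 1, 0); (1, 0, 0, 0, 0))


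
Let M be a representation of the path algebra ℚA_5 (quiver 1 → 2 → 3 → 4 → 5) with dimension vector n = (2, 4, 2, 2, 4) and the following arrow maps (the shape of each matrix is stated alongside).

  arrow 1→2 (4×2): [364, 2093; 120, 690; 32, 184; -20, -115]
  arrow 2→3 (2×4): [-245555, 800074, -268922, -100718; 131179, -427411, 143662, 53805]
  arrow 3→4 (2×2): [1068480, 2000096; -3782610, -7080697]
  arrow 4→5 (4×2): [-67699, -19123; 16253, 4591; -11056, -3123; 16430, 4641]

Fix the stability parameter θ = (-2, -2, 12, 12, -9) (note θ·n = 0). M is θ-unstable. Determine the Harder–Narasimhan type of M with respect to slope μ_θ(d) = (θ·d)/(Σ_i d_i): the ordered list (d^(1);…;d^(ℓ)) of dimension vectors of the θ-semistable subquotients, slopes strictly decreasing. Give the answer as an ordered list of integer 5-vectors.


Via rank(M_{q-1}∘⋯∘M_p): M ≅ I[1,1], I[1,3], I[2,2]^2, I[2,5], I[4,5], I[5,5]^2.
μ_θ-semistable layers: μ^(1)=12; μ^(2)=5; μ^(3)=3/2; μ^(4)=-2; μ^(5)=-9

((0, 0, 1, 0, 0); (0, 0, 1, 1, 1); (0, 0, 0, 1, 1); (2, 4, 0, 0, 0); (0, 0, 0, 0, 2))


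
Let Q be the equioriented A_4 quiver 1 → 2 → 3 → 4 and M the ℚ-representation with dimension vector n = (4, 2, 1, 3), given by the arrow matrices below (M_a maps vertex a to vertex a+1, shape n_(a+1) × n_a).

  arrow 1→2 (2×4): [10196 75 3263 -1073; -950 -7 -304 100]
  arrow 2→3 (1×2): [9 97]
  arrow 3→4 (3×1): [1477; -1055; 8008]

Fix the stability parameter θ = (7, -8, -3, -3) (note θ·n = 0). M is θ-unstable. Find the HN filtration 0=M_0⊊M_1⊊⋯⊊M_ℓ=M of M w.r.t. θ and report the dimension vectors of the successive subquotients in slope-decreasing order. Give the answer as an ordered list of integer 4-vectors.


Via rank(M_{q-1}∘⋯∘M_p): M ≅ I[1,1]^2, I[1,2], I[1,4], I[4,4]^2.
μ_θ-semistable layers: μ^(1)=7; μ^(2)=-1/2; μ^(3)=-7/4; μ^(4)=-3

((2, 0, 0, 0); (1, 1, 0, 0); (1, 1, 1, 1); (0, 0, 0, 2))


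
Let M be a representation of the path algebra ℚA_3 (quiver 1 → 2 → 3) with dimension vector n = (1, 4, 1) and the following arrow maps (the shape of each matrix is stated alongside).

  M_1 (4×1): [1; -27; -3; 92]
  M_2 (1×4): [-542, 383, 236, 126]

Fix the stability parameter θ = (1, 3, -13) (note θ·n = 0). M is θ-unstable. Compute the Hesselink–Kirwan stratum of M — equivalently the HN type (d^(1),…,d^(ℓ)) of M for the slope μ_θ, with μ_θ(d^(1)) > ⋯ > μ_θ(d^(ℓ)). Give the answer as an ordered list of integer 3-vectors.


Interval decomposition of M: I[1,3], I[2,2]^3.
HN type (ℓ=2): μ^(1)=3; μ^(2)=-3

((0, 3, 0); (1, 1, 1))


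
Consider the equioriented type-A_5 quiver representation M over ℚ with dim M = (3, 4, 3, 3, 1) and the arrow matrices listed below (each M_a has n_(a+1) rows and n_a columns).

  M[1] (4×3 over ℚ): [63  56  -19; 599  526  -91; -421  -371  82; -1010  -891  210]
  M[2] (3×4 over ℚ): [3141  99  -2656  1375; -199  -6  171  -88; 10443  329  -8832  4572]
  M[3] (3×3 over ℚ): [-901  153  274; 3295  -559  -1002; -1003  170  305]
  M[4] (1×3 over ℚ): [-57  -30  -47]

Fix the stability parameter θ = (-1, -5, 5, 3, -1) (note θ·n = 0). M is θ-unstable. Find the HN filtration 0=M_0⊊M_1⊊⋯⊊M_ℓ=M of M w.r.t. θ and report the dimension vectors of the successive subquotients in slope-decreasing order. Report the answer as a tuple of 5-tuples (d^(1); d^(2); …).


Barcode: M ≅ I[1,3], I[1,4], I[1,5], I[2,2], I[4,4]. HN layers by μ_θ (6 steps, strictly decreasing):
  μ^(1)=5; μ^(2)=4; μ^(3)=3; μ^(4)=7/3; μ^(5)=-3; μ^(6)=-5

((0, 0, 1, 0, 0); (0, 0, 1, 1, 0); (0, 0, 0, 1, 0); (0, 0, 1, 1, 1); (3, 3, 0, 0, 0); (0, 1, 0, 0, 0))


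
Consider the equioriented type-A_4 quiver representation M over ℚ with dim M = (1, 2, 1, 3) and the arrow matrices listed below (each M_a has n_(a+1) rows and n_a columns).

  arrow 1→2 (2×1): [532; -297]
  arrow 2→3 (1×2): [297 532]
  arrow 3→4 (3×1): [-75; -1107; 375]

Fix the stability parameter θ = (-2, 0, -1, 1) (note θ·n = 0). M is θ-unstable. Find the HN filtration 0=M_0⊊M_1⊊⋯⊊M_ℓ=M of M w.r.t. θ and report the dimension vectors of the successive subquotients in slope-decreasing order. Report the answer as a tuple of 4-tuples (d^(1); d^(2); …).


Interval decomposition of M: I[1,2], I[2,4], I[4,4]^2.
HN type (ℓ=4): μ^(1)=1; μ^(2)=0; μ^(3)=-1/2; μ^(4)=-2

((0, 0, 0, 3); (0, 1, 0, 0); (0, 1, 1, 0); (1, 0, 0, 0))


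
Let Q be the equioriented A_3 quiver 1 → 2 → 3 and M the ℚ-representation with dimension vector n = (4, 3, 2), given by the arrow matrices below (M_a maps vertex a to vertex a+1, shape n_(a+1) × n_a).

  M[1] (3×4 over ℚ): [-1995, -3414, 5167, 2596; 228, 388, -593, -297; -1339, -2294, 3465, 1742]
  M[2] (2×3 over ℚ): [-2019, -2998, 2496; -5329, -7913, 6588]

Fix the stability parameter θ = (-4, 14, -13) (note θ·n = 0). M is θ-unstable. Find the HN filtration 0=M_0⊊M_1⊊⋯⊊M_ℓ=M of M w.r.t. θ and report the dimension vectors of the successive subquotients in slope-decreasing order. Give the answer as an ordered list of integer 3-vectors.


Barcode: M ≅ I[1,1], I[1,2], I[1,3]^2. HN layers by μ_θ (3 steps, strictly decreasing):
  μ^(1)=14; μ^(2)=1/2; μ^(3)=-4

((0, 1, 0); (0, 2, 2); (4, 0, 0))


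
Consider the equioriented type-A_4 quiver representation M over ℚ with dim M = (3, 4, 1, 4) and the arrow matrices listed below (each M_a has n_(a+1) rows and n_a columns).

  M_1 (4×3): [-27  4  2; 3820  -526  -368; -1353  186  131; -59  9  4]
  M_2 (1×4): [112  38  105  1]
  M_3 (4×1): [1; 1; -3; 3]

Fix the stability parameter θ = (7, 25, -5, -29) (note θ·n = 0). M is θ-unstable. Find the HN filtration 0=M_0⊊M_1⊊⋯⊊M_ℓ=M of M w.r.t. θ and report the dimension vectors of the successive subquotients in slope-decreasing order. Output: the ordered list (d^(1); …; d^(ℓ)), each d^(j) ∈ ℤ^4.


Via rank(M_{q-1}∘⋯∘M_p): M ≅ I[1,2]^2, I[1,4], I[2,2], I[4,4]^3.
μ_θ-semistable layers: μ^(1)=25; μ^(2)=7; μ^(3)=-1/2; μ^(4)=-29

((0, 3, 0, 0); (2, 0, 0, 0); (1, 1, 1, 1); (0, 0, 0, 3))


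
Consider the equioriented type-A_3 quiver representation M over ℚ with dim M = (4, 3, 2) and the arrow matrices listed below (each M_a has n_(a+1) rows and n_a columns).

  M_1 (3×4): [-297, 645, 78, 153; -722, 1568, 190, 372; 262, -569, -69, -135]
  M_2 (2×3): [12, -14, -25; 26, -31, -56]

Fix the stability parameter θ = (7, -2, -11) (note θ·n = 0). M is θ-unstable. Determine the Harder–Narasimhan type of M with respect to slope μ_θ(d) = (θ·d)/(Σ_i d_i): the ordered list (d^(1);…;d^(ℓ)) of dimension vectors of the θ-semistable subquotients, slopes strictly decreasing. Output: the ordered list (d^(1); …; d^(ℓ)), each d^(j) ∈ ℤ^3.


Barcode: M ≅ I[1,1]^2, I[1,2], I[1,3], I[2,3]. HN layers by μ_θ (4 steps, strictly decreasing):
  μ^(1)=7; μ^(2)=5/2; μ^(3)=-2; μ^(4)=-13/2

((2, 0, 0); (1, 1, 0); (1, 1, 1); (0, 1, 1))


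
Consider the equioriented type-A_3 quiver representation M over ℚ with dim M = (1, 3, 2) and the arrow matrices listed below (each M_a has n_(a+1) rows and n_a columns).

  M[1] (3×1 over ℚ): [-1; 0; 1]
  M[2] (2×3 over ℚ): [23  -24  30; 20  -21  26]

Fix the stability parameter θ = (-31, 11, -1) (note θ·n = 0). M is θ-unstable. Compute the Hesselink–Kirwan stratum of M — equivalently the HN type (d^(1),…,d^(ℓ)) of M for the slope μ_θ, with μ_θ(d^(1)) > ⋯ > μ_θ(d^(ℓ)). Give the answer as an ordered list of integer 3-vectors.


Barcode: M ≅ I[1,3], I[2,2], I[2,3]. HN layers by μ_θ (3 steps, strictly decreasing):
  μ^(1)=11; μ^(2)=5; μ^(3)=-31

((0, 1, 0); (0, 2, 2); (1, 0, 0))


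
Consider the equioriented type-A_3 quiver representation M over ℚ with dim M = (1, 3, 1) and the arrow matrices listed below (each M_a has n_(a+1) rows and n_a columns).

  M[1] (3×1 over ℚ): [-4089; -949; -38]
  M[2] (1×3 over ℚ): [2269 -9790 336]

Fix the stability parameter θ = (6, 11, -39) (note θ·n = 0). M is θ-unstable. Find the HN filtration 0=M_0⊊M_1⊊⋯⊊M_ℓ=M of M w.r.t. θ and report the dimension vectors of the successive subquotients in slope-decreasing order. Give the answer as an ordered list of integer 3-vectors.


Interval decomposition of M: I[1,3], I[2,2]^2.
HN type (ℓ=2): μ^(1)=11; μ^(2)=-22/3

((0, 2, 0); (1, 1, 1))


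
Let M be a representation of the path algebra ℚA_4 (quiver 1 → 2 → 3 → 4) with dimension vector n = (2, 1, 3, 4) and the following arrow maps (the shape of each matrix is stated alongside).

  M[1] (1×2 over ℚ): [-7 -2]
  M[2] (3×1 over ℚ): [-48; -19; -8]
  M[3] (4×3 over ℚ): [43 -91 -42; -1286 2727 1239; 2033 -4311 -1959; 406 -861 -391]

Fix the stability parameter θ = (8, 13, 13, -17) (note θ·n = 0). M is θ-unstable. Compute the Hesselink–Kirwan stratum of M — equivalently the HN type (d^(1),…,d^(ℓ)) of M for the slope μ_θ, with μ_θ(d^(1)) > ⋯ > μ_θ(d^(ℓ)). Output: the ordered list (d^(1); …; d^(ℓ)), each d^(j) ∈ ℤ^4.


Barcode: M ≅ I[1,1], I[1,4], I[3,4]^2, I[4,4]. HN layers by μ_θ (4 steps, strictly decreasing):
  μ^(1)=8; μ^(2)=17/4; μ^(3)=-2; μ^(4)=-17

((1, 0, 0, 0); (1, 1, 1, 1); (0, 0, 2, 2); (0, 0, 0, 1))


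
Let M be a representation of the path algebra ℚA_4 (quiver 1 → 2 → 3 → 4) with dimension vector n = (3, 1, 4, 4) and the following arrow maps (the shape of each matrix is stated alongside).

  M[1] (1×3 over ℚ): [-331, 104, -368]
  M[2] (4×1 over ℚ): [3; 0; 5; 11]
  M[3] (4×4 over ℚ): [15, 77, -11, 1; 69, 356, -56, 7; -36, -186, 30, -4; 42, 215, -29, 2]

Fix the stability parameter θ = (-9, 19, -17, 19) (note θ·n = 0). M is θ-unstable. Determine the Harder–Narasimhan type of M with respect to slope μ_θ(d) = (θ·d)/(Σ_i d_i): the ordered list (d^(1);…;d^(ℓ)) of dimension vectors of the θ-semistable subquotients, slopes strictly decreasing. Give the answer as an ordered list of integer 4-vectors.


Interval decomposition of M: I[1,1]^2, I[1,4], I[3,3]^2, I[3,4], I[4,4]^2.
HN type (ℓ=4): μ^(1)=19; μ^(2)=1; μ^(3)=-9; μ^(4)=-17

((0, 0, 0, 4); (0, 1, 1, 0); (3, 0, 0, 0); (0, 0, 3, 0))


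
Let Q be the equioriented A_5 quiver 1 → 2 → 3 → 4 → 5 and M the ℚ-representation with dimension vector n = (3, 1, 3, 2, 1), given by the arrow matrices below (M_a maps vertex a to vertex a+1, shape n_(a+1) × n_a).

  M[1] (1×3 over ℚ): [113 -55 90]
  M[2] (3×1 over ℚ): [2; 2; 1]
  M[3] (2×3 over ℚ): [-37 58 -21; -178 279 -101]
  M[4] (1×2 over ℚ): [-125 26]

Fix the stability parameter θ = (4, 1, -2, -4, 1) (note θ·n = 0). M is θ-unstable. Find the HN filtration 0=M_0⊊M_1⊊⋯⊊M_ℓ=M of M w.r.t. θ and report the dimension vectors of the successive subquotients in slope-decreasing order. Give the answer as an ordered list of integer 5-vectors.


Barcode: M ≅ I[1,1]^2, I[1,5], I[3,3], I[3,4]. HN layers by μ_θ (5 steps, strictly decreasing):
  μ^(1)=4; μ^(2)=1; μ^(3)=-1/4; μ^(4)=-2; μ^(5)=-3

((2, 0, 0, 0, 0); (0, 0, 0, 0, 1); (1, 1, 1, 1, 0); (0, 0, 1, 0, 0); (0, 0, 1, 1, 0))


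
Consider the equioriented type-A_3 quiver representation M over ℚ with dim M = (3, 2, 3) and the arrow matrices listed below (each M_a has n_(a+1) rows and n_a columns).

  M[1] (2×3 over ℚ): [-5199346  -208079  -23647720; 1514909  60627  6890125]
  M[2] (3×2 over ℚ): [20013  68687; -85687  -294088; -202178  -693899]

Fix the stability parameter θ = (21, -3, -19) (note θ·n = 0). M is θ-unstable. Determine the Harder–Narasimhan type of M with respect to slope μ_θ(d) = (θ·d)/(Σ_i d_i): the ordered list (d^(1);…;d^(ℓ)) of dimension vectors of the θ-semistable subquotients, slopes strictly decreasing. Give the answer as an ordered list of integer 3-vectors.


Barcode: M ≅ I[1,1], I[1,3]^2, I[3,3]. HN layers by μ_θ (3 steps, strictly decreasing):
  μ^(1)=21; μ^(2)=-1/3; μ^(3)=-19

((1, 0, 0); (2, 2, 2); (0, 0, 1))


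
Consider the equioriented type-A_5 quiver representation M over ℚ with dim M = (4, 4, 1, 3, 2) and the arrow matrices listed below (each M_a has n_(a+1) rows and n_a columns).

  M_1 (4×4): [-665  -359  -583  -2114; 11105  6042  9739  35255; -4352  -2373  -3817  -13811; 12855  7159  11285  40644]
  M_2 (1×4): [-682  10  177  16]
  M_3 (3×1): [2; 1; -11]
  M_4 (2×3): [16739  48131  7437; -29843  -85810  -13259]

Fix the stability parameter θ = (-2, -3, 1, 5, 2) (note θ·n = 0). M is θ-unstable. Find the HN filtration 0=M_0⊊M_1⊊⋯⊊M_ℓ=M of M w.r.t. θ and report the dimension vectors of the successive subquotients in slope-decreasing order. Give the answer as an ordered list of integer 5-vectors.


Via rank(M_{q-1}∘⋯∘M_p): M ≅ I[1,2]^3, I[1,5], I[4,4], I[4,5].
μ_θ-semistable layers: μ^(1)=5; μ^(2)=7/2; μ^(3)=1; μ^(4)=-5/2

((0, 0, 0, 1, 0); (0, 0, 0, 2, 2); (0, 0, 1, 0, 0); (4, 4, 0, 0, 0))


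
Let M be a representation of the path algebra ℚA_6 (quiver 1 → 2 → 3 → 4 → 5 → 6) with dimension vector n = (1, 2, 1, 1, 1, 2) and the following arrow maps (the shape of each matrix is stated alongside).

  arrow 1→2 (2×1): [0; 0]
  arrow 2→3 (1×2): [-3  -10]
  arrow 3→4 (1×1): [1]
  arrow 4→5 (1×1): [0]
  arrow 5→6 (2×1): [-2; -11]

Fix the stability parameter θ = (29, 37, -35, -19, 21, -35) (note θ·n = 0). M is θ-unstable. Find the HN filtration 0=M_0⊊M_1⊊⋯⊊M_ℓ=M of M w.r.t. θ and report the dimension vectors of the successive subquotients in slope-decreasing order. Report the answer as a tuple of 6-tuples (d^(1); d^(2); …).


Via rank(M_{q-1}∘⋯∘M_p): M ≅ I[1,1], I[2,2], I[2,4], I[5,6], I[6,6].
μ_θ-semistable layers: μ^(1)=37; μ^(2)=29; μ^(3)=-17/3; μ^(4)=-7; μ^(5)=-35

((0, 1, 0, 0, 0, 0); (1, 0, 0, 0, 0, 0); (0, 1, 1, 1, 0, 0); (0, 0, 0, 0, 1, 1); (0, 0, 0, 0, 0, 1))


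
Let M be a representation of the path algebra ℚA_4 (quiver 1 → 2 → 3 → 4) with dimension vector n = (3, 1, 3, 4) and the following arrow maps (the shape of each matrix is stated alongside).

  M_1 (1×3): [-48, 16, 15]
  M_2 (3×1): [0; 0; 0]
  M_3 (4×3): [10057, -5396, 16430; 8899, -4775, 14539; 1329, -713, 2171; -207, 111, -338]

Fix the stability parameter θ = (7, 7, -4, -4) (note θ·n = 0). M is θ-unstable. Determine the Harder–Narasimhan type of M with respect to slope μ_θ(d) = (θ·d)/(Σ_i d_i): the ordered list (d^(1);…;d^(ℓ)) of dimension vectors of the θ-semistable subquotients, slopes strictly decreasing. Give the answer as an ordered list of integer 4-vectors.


Via rank(M_{q-1}∘⋯∘M_p): M ≅ I[1,1]^2, I[1,2], I[3,4]^3, I[4,4].
μ_θ-semistable layers: μ^(1)=7; μ^(2)=-4

((3, 1, 0, 0); (0, 0, 3, 4))
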